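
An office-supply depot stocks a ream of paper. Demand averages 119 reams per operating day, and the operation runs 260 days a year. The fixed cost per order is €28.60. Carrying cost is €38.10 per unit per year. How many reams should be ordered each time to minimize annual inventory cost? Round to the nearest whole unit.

Q* ≈ 216 reams

Annual demand D = 119 × 260 = 30,940.
EOQ = √(2DS / H) = √(2 × 30,940 × 28.6 / 38.1).
= √(1,769,768 / 38.1) = √46,450.6037 ≈ 215.524.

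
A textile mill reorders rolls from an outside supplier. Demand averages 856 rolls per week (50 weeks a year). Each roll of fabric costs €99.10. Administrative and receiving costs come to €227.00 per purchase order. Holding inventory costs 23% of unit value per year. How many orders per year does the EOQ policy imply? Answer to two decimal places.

Annual demand D = 856 × 50 = 42,800.
Holding cost H = 0.23 × €99.10 = €22.7930 per unit per year.
The optimal lot size = √(2DS/H) = √(2 × 42,800 × 227 / 22.793) ≈ 923.31.
Orders per year = D / Q* = 42,800 / 923.31 ≈ 46.355.

N ≈ 46.35 orders per year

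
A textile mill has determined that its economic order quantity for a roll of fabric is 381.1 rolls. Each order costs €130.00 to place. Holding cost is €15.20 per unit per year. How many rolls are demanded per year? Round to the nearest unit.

Invert the EOQ relation Q*² = 2DS/H.
From Q* = √(2DS/H): D = Q*²H / (2S) = 381.1² × 15.2 / (2 × 130) = 8490.791.

D ≈ 8,491 rolls per year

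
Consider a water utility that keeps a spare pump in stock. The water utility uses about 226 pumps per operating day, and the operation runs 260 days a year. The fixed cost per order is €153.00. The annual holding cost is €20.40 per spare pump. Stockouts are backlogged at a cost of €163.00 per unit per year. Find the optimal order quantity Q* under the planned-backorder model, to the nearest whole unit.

Q* ≈ 996 pumps

Annual demand D = 226 × 260 = 58,760.
With planned backorders, Q* = √(2DS/H) · √((H+B)/B).
√(2DS/H) = √(2 × 58,760 × 153 / 20.4) = 938.829.
√((H+B)/B) = √((20.4+163)/163) = 1.0607.
Q* ≈ 995.846.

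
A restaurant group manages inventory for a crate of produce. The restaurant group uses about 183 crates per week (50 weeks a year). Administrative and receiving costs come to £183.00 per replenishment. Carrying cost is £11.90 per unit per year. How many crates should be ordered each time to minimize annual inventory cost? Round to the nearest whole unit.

Q* ≈ 530 crates

Annual demand D = 183 × 50 = 9,150.
EOQ = √(2DS / H) = √(2 × 9,150 × 183 / 11.9).
= √(3,348,900 / 11.9) = √281,420.1681 ≈ 530.490.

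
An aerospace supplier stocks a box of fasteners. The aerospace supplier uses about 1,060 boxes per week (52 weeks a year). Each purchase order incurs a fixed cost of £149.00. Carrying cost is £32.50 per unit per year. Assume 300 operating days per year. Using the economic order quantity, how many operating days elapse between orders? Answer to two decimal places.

Annual demand D = 1,060 × 52 = 55,120.
EOQ = √(2DS/H) = √(2 × 55,120 × 149 / 32.5) ≈ 710.92.
Cycle time = Q*/D × 300 = 710.92 / 55,120 × 300 ≈ 3.869 days.

T ≈ 3.87 days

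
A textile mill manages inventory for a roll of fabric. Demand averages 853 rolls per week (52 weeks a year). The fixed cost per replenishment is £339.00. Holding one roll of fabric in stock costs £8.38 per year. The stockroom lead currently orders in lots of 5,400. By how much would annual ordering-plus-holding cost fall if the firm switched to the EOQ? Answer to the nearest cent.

Annual demand D = 853 × 52 = 44,356.
EOQ = √(2DS/H) = √(2 × 44,356 × 339 / 8.38) ≈ 1894.39.
Cost at Q* = (D/Q*)S + (Q*/2)H = √(2DSH) ≈ £15,874.97.
Cost at Q = 5,400: (44,356/5,400)×339 + (5,400/2)×8.38 = £2,784.57 + £22,626.00 = £25,410.57.
Excess = £25,410.57 − £15,874.97 = £9,535.60.

Extra cost ≈ £9,535.60 per year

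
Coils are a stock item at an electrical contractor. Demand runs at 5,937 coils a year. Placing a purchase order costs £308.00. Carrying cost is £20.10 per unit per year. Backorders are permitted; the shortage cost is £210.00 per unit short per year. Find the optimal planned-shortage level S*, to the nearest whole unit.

S* ≈ 39 coils

With planned backorders, Q* = √(2DS/H) · √((H+B)/B).
√(2DS/H) = √(2 × 5,937 × 308 / 20.1) = 426.556.
√((H+B)/B) = √((20.1+210)/210) = 1.0468.
Q* ≈ 446.503.
S* = Q* · H/(H+B) = 446.503 × 20.1/230.1 ≈ 39.004.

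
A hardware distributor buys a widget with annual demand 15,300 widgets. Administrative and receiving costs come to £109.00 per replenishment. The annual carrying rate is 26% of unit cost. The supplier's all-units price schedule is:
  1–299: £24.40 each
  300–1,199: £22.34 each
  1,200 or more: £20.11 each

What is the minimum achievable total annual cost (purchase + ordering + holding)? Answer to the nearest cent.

Holding cost per unit per year at price C is H = 0.26·C.
For each price level, check whether its EOQ is feasible; otherwise the best quantity at that price is the breakpoint.
Tier 1 (£24.40): EOQ = 725.1 exceeds tier's upper bound 299, so this tier is dominated.
EOQ at £22.34 = 757.8 (feasible in tier 2): TC = 15,300×£22.34 + (15,300/757.8)×109 + (757.8/2)×0.26×£22.34 = £346,203.52.
EOQ at £20.11 = 798.7 < 1200, so use break Q=1200: TC = 15,300×£20.11 + (15,300/1200.0)×109 + (1200.0/2)×0.26×£20.11 = £312,209.91.
Lowest total cost among the candidates is at Q = 1200.0.

TC* ≈ £312,209.91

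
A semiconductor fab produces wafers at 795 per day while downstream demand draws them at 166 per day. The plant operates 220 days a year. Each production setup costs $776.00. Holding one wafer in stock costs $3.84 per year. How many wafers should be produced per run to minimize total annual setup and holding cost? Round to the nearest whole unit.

Annual demand D = 166 × 220 = 36,520.
Production build-up factor (1 − d/p) = 1 − 166/795 = 0.7912.
Q* = √(2DS / (H(1 − d/p))) = √(2 × 36,520 × 776 / (3.84 × 0.7912)).
= √(56,679,040 / 3.0382) ≈ 4319.206.

Q* ≈ 4,319 wafers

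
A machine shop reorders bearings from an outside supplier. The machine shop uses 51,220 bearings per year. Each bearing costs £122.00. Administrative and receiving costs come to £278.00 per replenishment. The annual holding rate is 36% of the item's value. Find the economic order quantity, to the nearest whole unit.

Holding cost H = 0.36 × £122.00 = £43.9200 per unit per year.
EOQ = √(2DS / H) = √(2 × 51,220 × 278 / 43.92).
= √(28,478,320 / 43.92) = √648,413.4791 ≈ 805.241.

Q* ≈ 805 bearings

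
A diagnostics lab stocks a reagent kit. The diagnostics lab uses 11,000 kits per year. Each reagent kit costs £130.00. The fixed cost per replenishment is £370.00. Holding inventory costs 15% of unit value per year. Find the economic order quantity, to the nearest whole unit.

Holding cost H = 0.15 × £130.00 = £19.5000 per unit per year.
EOQ = √(2DS / H) = √(2 × 11,000 × 370 / 19.5).
= √(8,140,000 / 19.5) = √417,435.8974 ≈ 646.093.

Q* ≈ 646 kits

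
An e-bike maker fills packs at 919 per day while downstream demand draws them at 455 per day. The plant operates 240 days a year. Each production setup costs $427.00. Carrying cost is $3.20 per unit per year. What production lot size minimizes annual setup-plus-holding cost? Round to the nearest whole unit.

Q* ≈ 7,597 packs

Annual demand D = 455 × 240 = 109,200.
Production build-up factor (1 − d/p) = 1 − 455/919 = 0.5049.
Q* = √(2DS / (H(1 − d/p))) = √(2 × 109,200 × 427 / (3.2 × 0.5049)).
= √(93,256,800 / 1.6157) ≈ 7597.383.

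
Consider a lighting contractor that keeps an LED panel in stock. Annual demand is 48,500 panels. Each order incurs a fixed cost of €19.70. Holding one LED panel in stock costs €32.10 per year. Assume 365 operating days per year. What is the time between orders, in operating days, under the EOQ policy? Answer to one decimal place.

T ≈ 1.8 days

EOQ = √(2DS/H) = √(2 × 48,500 × 19.7 / 32.1) ≈ 243.99.
Cycle time = Q*/D × 365 = 243.99 / 48,500 × 365 ≈ 1.836 days.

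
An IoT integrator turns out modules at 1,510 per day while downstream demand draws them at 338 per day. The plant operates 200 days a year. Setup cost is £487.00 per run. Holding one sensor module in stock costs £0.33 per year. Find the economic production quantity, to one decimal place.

Annual demand D = 338 × 200 = 67,600.
Production build-up factor (1 − d/p) = 1 − 338/1,510 = 0.7762.
Q* = √(2DS / (H(1 − d/p))) = √(2 × 67,600 × 487 / (0.33 × 0.7762)).
= √(65,842,400 / 0.2561) ≈ 16033.212.

Q* ≈ 16,033.2 modules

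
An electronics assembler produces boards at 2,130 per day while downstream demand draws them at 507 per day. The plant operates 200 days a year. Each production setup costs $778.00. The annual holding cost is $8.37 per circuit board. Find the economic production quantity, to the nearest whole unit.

Q* ≈ 4,974 boards

Annual demand D = 507 × 200 = 101,400.
Production build-up factor (1 − d/p) = 1 − 507/2,130 = 0.7620.
Q* = √(2DS / (H(1 − d/p))) = √(2 × 101,400 × 778 / (8.37 × 0.7620)).
= √(157,778,400 / 6.3777) ≈ 4973.837.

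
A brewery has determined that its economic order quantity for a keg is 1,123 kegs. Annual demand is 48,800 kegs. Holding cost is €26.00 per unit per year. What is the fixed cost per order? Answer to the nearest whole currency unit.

S ≈ €336

Invert the EOQ relation Q*² = 2DS/H.
From Q* = √(2DS/H): S = Q*²H / (2D) = 1,123² × 26 / (2 × 48,800) = 335.9565.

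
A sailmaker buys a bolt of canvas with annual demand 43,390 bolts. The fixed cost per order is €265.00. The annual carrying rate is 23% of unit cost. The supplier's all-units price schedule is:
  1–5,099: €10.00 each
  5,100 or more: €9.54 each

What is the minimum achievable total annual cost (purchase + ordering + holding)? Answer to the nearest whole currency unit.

Holding cost per unit per year at price C is H = 0.23·C.
Candidates are each tier's EOQ (if it falls in that tier) and each price-break quantity.
EOQ at €10.00 = 3162.1 (feasible in tier 1): TC = 43,390×€10.00 + (43,390/3162.1)×265 + (3162.1/2)×0.23×€10.00 = €441,172.72.
EOQ at €9.54 = 3237.4 < 5100, so use break Q=5100: TC = 43,390×€9.54 + (43,390/5100.0)×265 + (5100.0/2)×0.23×€9.54 = €421,790.39.
Lowest total cost among the candidates is at Q = 5100.0.

TC* ≈ €421,790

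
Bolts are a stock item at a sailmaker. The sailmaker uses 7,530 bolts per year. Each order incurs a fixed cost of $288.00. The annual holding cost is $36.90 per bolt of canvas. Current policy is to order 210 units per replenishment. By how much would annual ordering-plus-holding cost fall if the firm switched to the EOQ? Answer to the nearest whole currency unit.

Extra cost ≈ $1,550 per year

EOQ = √(2DS/H) = √(2 × 7,530 × 288 / 36.9) ≈ 342.84.
Cost at Q* = (D/Q*)S + (Q*/2)H = √(2DSH) ≈ $12,650.91.
Cost at Q = 210: (7,530/210)×288 + (210/2)×36.9 = $10,326.86 + $3,874.50 = $14,201.36.
Excess = $14,201.36 − $12,650.91 = $1,550.44.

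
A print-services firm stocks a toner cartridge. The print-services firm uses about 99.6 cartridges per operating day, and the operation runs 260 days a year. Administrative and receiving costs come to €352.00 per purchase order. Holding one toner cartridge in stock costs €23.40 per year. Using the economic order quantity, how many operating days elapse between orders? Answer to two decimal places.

T ≈ 8.86 days

Annual demand D = 99.6 × 260 = 25,896.
The optimal lot size = √(2DS/H) = √(2 × 25,896 × 352 / 23.4) ≈ 882.66.
Cycle time = Q*/D × 260 = 882.66 / 25,896 × 260 ≈ 8.862 days.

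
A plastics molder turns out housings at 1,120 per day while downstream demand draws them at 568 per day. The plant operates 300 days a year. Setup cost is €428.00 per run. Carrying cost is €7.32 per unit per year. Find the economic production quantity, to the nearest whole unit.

Annual demand D = 568 × 300 = 170,400.
Production build-up factor (1 − d/p) = 1 − 568/1,120 = 0.4929.
Q* = √(2DS / (H(1 − d/p))) = √(2 × 170,400 × 428 / (7.32 × 0.4929)).
= √(145,862,400 / 3.6077) ≈ 6358.514.

Q* ≈ 6,359 housings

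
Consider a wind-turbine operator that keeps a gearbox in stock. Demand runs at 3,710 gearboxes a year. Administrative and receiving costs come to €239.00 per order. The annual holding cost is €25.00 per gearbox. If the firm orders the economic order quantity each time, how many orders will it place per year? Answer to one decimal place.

N ≈ 13.9 orders per year

Q* = √(2DS/H) = √(2 × 3,710 × 239 / 25) ≈ 266.34.
Orders per year = D / Q* = 3,710 / 266.34 ≈ 13.930.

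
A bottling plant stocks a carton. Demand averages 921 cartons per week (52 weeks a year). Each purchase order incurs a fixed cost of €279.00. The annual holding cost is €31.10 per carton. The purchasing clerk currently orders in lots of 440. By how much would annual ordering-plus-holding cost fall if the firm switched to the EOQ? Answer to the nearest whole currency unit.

Extra cost ≈ €8,381 per year

Annual demand D = 921 × 52 = 47,892.
EOQ = √(2DS/H) = √(2 × 47,892 × 279 / 31.1) ≈ 926.98.
Cost at Q* = (D/Q*)S + (Q*/2)H = √(2DSH) ≈ €28,828.95.
Cost at Q = 440: (47,892/440)×279 + (440/2)×31.1 = €30,367.88 + €6,842.00 = €37,209.88.
Excess = €37,209.88 − €28,828.95 = €8,380.93.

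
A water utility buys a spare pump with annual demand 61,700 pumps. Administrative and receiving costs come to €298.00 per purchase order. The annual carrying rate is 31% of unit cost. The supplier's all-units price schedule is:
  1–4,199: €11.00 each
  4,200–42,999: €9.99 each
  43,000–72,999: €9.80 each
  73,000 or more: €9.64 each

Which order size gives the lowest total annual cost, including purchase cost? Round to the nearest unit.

Holding cost per unit per year at price C is H = 0.31·C.
Evaluate total cost at each tier's feasible EOQ or, if the EOQ is below the tier, at the tier's minimum quantity.
EOQ at €11.00 = 3283.9 (feasible in tier 1): TC = 61,700×€11.00 + (61,700/3283.9)×298 + (3283.9/2)×0.31×€11.00 = €689,898.06.
EOQ at €9.99 = 3445.9 < 4200, so use break Q=4200: TC = 61,700×€9.99 + (61,700/4200.0)×298 + (4200.0/2)×0.31×€9.99 = €627,264.25.
EOQ at €9.80 = 3479.1 < 43000, so use break Q=43000: TC = 61,700×€9.80 + (61,700/43000.0)×298 + (43000.0/2)×0.31×€9.80 = €670,404.60.
EOQ at €9.64 = 3507.9 < 73000, so use break Q=73000: TC = 61,700×€9.64 + (61,700/73000.0)×298 + (73000.0/2)×0.31×€9.64 = €704,116.47.
Lowest total cost is €627,264.25 at Q = 4200.0.

Q* ≈ 4,200 pumps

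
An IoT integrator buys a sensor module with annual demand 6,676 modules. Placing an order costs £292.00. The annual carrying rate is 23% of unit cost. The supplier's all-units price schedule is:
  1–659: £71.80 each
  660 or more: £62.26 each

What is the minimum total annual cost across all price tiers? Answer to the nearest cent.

Holding cost per unit per year at price C is H = 0.23·C.
Candidates are each tier's EOQ (if it falls in that tier) and each price-break quantity.
EOQ at £71.80 = 485.9 (feasible in tier 1): TC = 6,676×£71.80 + (6,676/485.9)×292 + (485.9/2)×0.23×£71.80 = £487,360.80.
EOQ at £62.26 = 521.8 < 660, so use break Q=660: TC = 6,676×£62.26 + (6,676/660.0)×292 + (660.0/2)×0.23×£62.26 = £423,326.92.
Lowest total cost among the candidates is at Q = 660.0.

TC* ≈ £423,326.92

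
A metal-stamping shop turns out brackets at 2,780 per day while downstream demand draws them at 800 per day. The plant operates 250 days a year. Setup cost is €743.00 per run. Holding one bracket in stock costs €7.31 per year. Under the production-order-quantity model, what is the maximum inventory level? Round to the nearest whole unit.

Annual demand D = 800 × 250 = 200,000.
Production build-up factor (1 − d/p) = 1 − 800/2,780 = 0.7122.
Q* = √(2DS / (H(1 − d/p))) = √(2 × 200,000 × 743 / (7.31 × 0.7122)).
= √(297,200,000 / 5.2064) ≈ 7555.366.
Maximum inventory = Q*(1 − d/p) = 7555.366 × 0.7122 ≈ 5381.160.

I_max ≈ 5,381 brackets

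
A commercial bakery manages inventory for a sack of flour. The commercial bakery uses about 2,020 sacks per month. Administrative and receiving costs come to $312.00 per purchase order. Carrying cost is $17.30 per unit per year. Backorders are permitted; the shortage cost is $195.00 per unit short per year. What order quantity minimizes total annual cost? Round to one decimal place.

Annual demand D = 2,020 × 12 = 24,240.
With planned backorders, Q* = √(2DS/H) · √((H+B)/B).
√(2DS/H) = √(2 × 24,240 × 312 / 17.3) = 935.052.
√((H+B)/B) = √((17.3+195)/195) = 1.0434.
Q* ≈ 975.648.

Q* ≈ 975.6 sacks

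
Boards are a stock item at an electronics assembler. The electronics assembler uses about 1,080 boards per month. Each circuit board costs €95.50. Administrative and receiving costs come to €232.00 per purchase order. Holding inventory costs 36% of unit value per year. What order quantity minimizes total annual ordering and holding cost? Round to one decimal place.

Annual demand D = 1,080 × 12 = 12,960.
Holding cost H = 0.36 × €95.50 = €34.3800 per unit per year.
EOQ = √(2DS / H) = √(2 × 12,960 × 232 / 34.38).
= √(6,013,440 / 34.38) = √174,910.9948 ≈ 418.224.

Q* ≈ 418.2 boards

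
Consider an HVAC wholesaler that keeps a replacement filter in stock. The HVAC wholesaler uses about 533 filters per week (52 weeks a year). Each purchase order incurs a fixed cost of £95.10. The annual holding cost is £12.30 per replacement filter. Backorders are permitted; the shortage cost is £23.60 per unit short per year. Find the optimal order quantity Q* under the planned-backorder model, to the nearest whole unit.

Q* ≈ 807 filters

Annual demand D = 533 × 52 = 27,716.
With planned backorders, Q* = √(2DS/H) · √((H+B)/B).
√(2DS/H) = √(2 × 27,716 × 95.1 / 12.3) = 654.663.
√((H+B)/B) = √((12.3+23.6)/23.6) = 1.2334.
Q* ≈ 807.438.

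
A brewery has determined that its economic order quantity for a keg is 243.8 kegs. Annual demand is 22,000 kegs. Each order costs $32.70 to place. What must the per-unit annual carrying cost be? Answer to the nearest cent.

Invert the EOQ relation Q*² = 2DS/H.
From Q* = √(2DS/H): H = 2DS / Q*² = 2 × 22,000 × 32.7 / 243.8² = 24.2066.

H ≈ $24.21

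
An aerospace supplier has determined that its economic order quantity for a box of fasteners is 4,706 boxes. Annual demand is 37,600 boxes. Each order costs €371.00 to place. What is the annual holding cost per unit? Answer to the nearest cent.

H ≈ €1.26

The basic EOQ model gives Q* = √(2DS/H); rearrange for the unknown.
From Q* = √(2DS/H): H = 2DS / Q*² = 2 × 37,600 × 371 / 4,706² = 1.2598.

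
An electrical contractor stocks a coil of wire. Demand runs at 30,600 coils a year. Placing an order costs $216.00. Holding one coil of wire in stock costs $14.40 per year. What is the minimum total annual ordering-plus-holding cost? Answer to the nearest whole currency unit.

TC* ≈ $13,797

EOQ = √(2DS/H) = √(2 × 30,600 × 216 / 14.4) ≈ 958.12.
At Q*, ordering cost (D/Q*)S equals holding cost (Q*/2)H, each = √(DSH/2).
Minimum total = √(2DSH) = √(2 × 30,600 × 216 × 14.4) ≈ 13796.974.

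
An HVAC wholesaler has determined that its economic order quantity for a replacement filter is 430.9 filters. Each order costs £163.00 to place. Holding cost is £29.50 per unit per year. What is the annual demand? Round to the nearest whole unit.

Squaring Q* = √(2DS/H) gives Q*² = 2DS/H.
From Q* = √(2DS/H): D = Q*²H / (2S) = 430.9² × 29.5 / (2 × 163) = 16801.862.

D ≈ 16,802 filters per year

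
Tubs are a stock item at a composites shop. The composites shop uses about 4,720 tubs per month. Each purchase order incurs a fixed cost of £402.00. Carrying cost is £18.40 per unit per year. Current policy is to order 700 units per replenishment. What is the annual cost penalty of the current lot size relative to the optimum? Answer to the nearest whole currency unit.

Annual demand D = 4,720 × 12 = 56,640.
EOQ = √(2DS/H) = √(2 × 56,640 × 402 / 18.4) ≈ 1573.19.
Cost at Q* = (D/Q*)S + (Q*/2)H = √(2DSH) ≈ £28,946.67.
Cost at Q = 700: (56,640/700)×402 + (700/2)×18.4 = £32,527.54 + £6,440.00 = £38,967.54.
Excess = £38,967.54 − £28,946.67 = £10,020.88.

Extra cost ≈ £10,021 per year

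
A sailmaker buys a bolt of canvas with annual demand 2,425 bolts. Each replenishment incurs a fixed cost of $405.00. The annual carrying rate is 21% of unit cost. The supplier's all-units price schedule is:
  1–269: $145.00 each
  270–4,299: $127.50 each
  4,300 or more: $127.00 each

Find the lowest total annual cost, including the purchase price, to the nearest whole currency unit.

Holding cost per unit per year at price C is H = 0.21·C.
Evaluate total cost at each tier's feasible EOQ or, if the EOQ is below the tier, at the tier's minimum quantity.
EOQ at $145.00 = 254.0 (feasible in tier 1): TC = 2,425×$145.00 + (2,425/254.0)×405 + (254.0/2)×0.21×$145.00 = $359,358.78.
EOQ at $127.50 = 270.9 (feasible in tier 2): TC = 2,425×$127.50 + (2,425/270.9)×405 + (270.9/2)×0.21×$127.50 = $316,439.59.
EOQ at $127.00 = 271.4 < 4300, so use break Q=4300: TC = 2,425×$127.00 + (2,425/4300.0)×405 + (4300.0/2)×0.21×$127.00 = $365,543.90.
Lowest total cost among the candidates is at Q = 270.9.

TC* ≈ $316,440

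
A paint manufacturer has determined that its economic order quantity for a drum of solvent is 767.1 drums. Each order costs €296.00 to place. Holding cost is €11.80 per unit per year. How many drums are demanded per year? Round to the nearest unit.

Invert the EOQ relation Q*² = 2DS/H.
From Q* = √(2DS/H): D = Q*²H / (2S) = 767.1² × 11.8 / (2 × 296) = 11729.089.

D ≈ 11,729 drums per year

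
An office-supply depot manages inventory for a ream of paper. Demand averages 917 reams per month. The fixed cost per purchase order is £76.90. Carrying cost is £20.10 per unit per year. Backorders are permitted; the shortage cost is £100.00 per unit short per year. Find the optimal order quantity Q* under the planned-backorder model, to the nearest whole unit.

Q* ≈ 318 reams

Annual demand D = 917 × 12 = 11,004.
With planned backorders, Q* = √(2DS/H) · √((H+B)/B).
√(2DS/H) = √(2 × 11,004 × 76.9 / 20.1) = 290.172.
√((H+B)/B) = √((20.1+100)/100) = 1.0959.
Q* ≈ 318.000.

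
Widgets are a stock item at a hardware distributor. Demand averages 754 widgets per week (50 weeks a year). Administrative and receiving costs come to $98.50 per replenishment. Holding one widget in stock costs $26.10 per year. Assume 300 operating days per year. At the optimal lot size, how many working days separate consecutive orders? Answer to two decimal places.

T ≈ 4.24 days

Annual demand D = 754 × 50 = 37,700.
Q* = √(2DS/H) = √(2 × 37,700 × 98.5 / 26.1) ≈ 533.44.
Cycle time = Q*/D × 300 = 533.44 / 37,700 × 300 ≈ 4.245 days.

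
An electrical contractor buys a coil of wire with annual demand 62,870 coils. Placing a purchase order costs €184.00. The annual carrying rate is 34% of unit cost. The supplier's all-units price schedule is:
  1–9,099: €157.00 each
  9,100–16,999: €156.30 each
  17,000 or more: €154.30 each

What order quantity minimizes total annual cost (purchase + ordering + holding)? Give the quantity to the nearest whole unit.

Holding cost per unit per year at price C is H = 0.34·C.
For each price level, check whether its EOQ is feasible; otherwise the best quantity at that price is the breakpoint.
EOQ at €157.00 = 658.3 (feasible in tier 1): TC = 62,870×€157.00 + (62,870/658.3)×184 + (658.3/2)×0.34×€157.00 = €9,905,732.68.
EOQ at €156.30 = 659.8 < 9100, so use break Q=9100: TC = 62,870×€156.30 + (62,870/9100.0)×184 + (9100.0/2)×0.34×€156.30 = €10,069,648.32.
EOQ at €154.30 = 664.1 < 17000, so use break Q=17000: TC = 62,870×€154.30 + (62,870/17000.0)×184 + (17000.0/2)×0.34×€154.30 = €10,147,448.48.
Lowest total cost is €9,905,732.68 at Q = 658.3.

Q* ≈ 658 coils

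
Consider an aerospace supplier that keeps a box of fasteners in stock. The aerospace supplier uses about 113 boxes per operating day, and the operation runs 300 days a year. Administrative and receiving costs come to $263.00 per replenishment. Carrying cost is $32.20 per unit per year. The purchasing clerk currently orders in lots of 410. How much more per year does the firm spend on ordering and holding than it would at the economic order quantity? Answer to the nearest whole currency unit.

Extra cost ≈ $4,385 per year

Annual demand D = 113 × 300 = 33,900.
EOQ = √(2DS/H) = √(2 × 33,900 × 263 / 32.2) ≈ 744.16.
Cost at Q* = (D/Q*)S + (Q*/2)H = √(2DSH) ≈ $23,961.87.
Cost at Q = 410: (33,900/410)×263 + (410/2)×32.2 = $21,745.61 + $6,601.00 = $28,346.61.
Excess = $28,346.61 − $23,961.87 = $4,384.74.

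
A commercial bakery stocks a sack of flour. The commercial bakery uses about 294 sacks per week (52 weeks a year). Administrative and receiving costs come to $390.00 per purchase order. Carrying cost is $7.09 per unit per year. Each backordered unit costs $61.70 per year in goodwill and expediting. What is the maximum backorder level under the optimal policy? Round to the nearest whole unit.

S* ≈ 141 sacks

Annual demand D = 294 × 52 = 15,288.
With planned backorders, Q* = √(2DS/H) · √((H+B)/B).
√(2DS/H) = √(2 × 15,288 × 390 / 7.09) = 1296.879.
√((H+B)/B) = √((7.09+61.7)/61.7) = 1.0559.
Q* ≈ 1369.366.
S* = Q* · H/(H+B) = 1369.366 × 7.09/68.79 ≈ 141.137.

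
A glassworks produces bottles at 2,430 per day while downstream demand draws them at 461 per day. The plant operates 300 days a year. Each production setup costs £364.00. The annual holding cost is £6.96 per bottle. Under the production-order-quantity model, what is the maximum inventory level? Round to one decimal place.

Annual demand D = 461 × 300 = 138,300.
Production build-up factor (1 − d/p) = 1 − 461/2,430 = 0.8103.
Q* = √(2DS / (H(1 − d/p))) = √(2 × 138,300 × 364 / (6.96 × 0.8103)).
= √(100,682,400 / 5.6396) ≈ 4225.250.
Maximum inventory = Q*(1 − d/p) = 4225.250 × 0.8103 ≈ 3423.670.

I_max ≈ 3,423.7 bottles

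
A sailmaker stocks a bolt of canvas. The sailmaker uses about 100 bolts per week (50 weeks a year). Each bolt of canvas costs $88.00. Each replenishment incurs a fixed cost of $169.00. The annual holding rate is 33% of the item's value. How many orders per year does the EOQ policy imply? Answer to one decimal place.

N ≈ 20.7 orders per year

Annual demand D = 100 × 50 = 5,000.
Holding cost H = 0.33 × $88.00 = $29.0400 per unit per year.
Q* = √(2DS/H) = √(2 × 5,000 × 169 / 29.04) ≈ 241.24.
Orders per year = D / Q* = 5,000 / 241.24 ≈ 20.726.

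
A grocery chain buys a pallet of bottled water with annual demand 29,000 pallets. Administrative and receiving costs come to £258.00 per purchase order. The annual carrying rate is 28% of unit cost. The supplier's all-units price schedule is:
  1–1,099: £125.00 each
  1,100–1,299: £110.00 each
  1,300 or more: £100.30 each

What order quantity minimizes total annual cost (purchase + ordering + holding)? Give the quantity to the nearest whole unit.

Q* ≈ 1,300 pallets

Holding cost per unit per year at price C is H = 0.28·C.
Candidates are each tier's EOQ (if it falls in that tier) and each price-break quantity.
EOQ at £125.00 = 653.9 (feasible in tier 1): TC = 29,000×£125.00 + (29,000/653.9)×258 + (653.9/2)×0.28×£125.00 = £3,647,885.37.
EOQ at £110.00 = 697.0 < 1100, so use break Q=1100: TC = 29,000×£110.00 + (29,000/1100.0)×258 + (1100.0/2)×0.28×£110.00 = £3,213,741.82.
EOQ at £100.30 = 730.0 < 1300, so use break Q=1300: TC = 29,000×£100.30 + (29,000/1300.0)×258 + (1300.0/2)×0.28×£100.30 = £2,932,709.98.
Lowest total cost is £2,932,709.98 at Q = 1300.0.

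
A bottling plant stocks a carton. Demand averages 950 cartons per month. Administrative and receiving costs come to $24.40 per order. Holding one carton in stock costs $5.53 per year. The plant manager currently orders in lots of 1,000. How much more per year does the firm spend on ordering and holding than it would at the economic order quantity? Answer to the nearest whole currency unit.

Annual demand D = 950 × 12 = 11,400.
EOQ = √(2DS/H) = √(2 × 11,400 × 24.4 / 5.53) ≈ 317.18.
Cost at Q* = (D/Q*)S + (Q*/2)H = √(2DSH) ≈ $1,753.98.
Cost at Q = 1,000: (11,400/1,000)×24.4 + (1,000/2)×5.53 = $278.16 + $2,765.00 = $3,043.16.
Excess = $3,043.16 − $1,753.98 = $1,289.18.

Extra cost ≈ $1,289 per year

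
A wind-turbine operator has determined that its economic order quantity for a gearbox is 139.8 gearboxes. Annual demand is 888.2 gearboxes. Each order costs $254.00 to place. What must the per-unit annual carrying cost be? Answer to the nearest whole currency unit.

H ≈ $23

The basic EOQ model gives Q* = √(2DS/H); rearrange for the unknown.
From Q* = √(2DS/H): H = 2DS / Q*² = 2 × 888.2 × 254 / 139.8² = 23.0866.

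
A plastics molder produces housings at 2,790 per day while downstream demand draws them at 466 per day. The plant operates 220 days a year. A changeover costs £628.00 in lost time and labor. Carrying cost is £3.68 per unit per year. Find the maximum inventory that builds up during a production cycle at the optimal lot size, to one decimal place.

I_max ≈ 5,398.7 housings

Annual demand D = 466 × 220 = 102,520.
Production build-up factor (1 − d/p) = 1 − 466/2,790 = 0.8330.
Q* = √(2DS / (H(1 − d/p))) = √(2 × 102,520 × 628 / (3.68 × 0.8330)).
= √(128,765,120 / 3.0653) ≈ 6481.257.
Maximum inventory = Q*(1 − d/p) = 6481.257 × 0.8330 ≈ 5398.725.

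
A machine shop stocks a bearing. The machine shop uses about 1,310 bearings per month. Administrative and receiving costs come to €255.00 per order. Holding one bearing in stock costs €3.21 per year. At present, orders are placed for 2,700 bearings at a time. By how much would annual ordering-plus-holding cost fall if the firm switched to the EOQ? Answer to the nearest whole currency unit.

Annual demand D = 1,310 × 12 = 15,720.
EOQ = √(2DS/H) = √(2 × 15,720 × 255 / 3.21) ≈ 1580.37.
Cost at Q* = (D/Q*)S + (Q*/2)H = √(2DSH) ≈ €5,072.99.
Cost at Q = 2,700: (15,720/2,700)×255 + (2,700/2)×3.21 = €1,484.67 + €4,333.50 = €5,818.17.
Excess = €5,818.17 − €5,072.99 = €745.18.

Extra cost ≈ €745 per year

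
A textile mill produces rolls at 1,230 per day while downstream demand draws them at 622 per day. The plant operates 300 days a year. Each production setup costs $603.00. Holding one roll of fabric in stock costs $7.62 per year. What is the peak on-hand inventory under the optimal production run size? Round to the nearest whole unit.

Annual demand D = 622 × 300 = 186,600.
Production build-up factor (1 − d/p) = 1 − 622/1,230 = 0.4943.
Q* = √(2DS / (H(1 − d/p))) = √(2 × 186,600 × 603 / (7.62 × 0.4943)).
= √(225,039,600 / 3.7666) ≈ 7729.524.
Maximum inventory = Q*(1 − d/p) = 7729.524 × 0.4943 ≈ 3820.773.

I_max ≈ 3,821 rolls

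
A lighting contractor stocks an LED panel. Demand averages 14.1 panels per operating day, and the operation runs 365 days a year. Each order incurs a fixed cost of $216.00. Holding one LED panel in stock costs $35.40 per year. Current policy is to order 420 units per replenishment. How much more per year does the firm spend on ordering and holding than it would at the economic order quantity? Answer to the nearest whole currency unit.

Annual demand D = 14.1 × 365 = 5,146.5.
EOQ = √(2DS/H) = √(2 × 5,146.5 × 216 / 35.4) ≈ 250.61.
Cost at Q* = (D/Q*)S + (Q*/2)H = √(2DSH) ≈ $8,871.55.
Cost at Q = 420: (5,146.5/420)×216 + (420/2)×35.4 = $2,646.77 + $7,434.00 = $10,080.77.
Excess = $10,080.77 − $8,871.55 = $1,209.22.

Extra cost ≈ $1,209 per year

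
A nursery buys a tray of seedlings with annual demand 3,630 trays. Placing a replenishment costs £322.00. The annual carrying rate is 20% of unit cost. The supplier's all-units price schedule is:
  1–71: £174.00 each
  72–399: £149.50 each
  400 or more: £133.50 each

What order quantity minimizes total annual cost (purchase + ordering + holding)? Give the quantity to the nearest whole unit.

Holding cost per unit per year at price C is H = 0.20·C.
Evaluate total cost at each tier's feasible EOQ or, if the EOQ is below the tier, at the tier's minimum quantity.
Tier 1 (£174.00): EOQ = 259.2 exceeds tier's upper bound 71, so this tier is dominated.
EOQ at £149.50 = 279.6 (feasible in tier 2): TC = 3,630×£149.50 + (3,630/279.6)×322 + (279.6/2)×0.20×£149.50 = £551,045.49.
EOQ at £133.50 = 295.9 < 400, so use break Q=400: TC = 3,630×£133.50 + (3,630/400.0)×322 + (400.0/2)×0.20×£133.50 = £492,867.15.
Lowest total cost is £492,867.15 at Q = 400.0.

Q* ≈ 400 trays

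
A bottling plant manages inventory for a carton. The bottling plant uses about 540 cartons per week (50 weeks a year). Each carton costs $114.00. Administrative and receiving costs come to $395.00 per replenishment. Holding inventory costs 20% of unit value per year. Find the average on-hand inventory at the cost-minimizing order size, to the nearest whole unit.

Average inventory ≈ 484 cartons

Annual demand D = 540 × 50 = 27,000.
Holding cost H = 0.20 × $114.00 = $22.8000 per unit per year.
Q* = √(2DS/H) = √(2 × 27,000 × 395 / 22.8) ≈ 967.23.
Average inventory = Q*/2 ≈ 967.23 / 2 = 483.613.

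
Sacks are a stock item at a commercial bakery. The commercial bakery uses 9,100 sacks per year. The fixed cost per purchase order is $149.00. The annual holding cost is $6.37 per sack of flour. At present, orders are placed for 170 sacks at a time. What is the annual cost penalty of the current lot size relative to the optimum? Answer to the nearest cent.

Extra cost ≈ $4,361.11 per year

EOQ = √(2DS/H) = √(2 × 9,100 × 149 / 6.37) ≈ 652.47.
Cost at Q* = (D/Q*)S + (Q*/2)H = √(2DSH) ≈ $4,156.22.
Cost at Q = 170: (9,100/170)×149 + (170/2)×6.37 = $7,975.88 + $541.45 = $8,517.33.
Excess = $8,517.33 − $4,156.22 = $4,361.11.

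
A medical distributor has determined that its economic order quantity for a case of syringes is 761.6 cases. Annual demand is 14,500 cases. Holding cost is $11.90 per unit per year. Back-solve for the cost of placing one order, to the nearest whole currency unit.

Squaring Q* = √(2DS/H) gives Q*² = 2DS/H.
From Q* = √(2DS/H): S = Q*²H / (2D) = 761.6² × 11.9 / (2 × 14,500) = 238.0142.

S ≈ $238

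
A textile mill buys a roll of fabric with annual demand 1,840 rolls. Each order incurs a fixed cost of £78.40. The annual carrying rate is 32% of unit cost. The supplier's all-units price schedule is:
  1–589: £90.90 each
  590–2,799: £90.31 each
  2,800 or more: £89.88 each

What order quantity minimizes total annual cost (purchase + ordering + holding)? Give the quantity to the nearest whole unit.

Q* ≈ 100 rolls

Holding cost per unit per year at price C is H = 0.32·C.
For each price level, check whether its EOQ is feasible; otherwise the best quantity at that price is the breakpoint.
EOQ at £90.90 = 99.6 (feasible in tier 1): TC = 1,840×£90.90 + (1,840/99.6)×78.4 + (99.6/2)×0.32×£90.90 = £170,152.94.
EOQ at £90.31 = 99.9 < 590, so use break Q=590: TC = 1,840×£90.31 + (1,840/590.0)×78.4 + (590.0/2)×0.32×£90.31 = £174,940.17.
EOQ at £89.88 = 100.2 < 2800, so use break Q=2800: TC = 1,840×£89.88 + (1,840/2800.0)×78.4 + (2800.0/2)×0.32×£89.88 = £205,696.96.
Lowest total cost is £170,152.94 at Q = 99.6.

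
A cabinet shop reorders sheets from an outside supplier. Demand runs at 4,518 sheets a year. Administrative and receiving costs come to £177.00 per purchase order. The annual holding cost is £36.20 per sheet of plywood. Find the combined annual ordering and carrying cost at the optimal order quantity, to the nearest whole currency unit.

Q* = √(2DS/H) = √(2 × 4,518 × 177 / 36.2) ≈ 210.19.
At Q*, ordering cost (D/Q*)S equals holding cost (Q*/2)H, each = √(DSH/2).
Minimum total = √(2DSH) = √(2 × 4,518 × 177 × 36.2) ≈ 7609.025.

TC* ≈ £7,609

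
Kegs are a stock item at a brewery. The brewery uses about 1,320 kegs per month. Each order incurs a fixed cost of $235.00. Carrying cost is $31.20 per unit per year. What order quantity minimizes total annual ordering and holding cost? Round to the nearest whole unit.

Q* ≈ 488 kegs

Annual demand D = 1,320 × 12 = 15,840.
EOQ = √(2DS / H) = √(2 × 15,840 × 235 / 31.2).
= √(7,444,800 / 31.2) = √238,615.3846 ≈ 488.483.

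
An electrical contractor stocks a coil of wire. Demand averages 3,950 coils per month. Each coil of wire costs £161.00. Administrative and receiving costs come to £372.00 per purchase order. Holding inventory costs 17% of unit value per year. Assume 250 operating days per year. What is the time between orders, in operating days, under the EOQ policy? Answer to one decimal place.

Annual demand D = 3,950 × 12 = 47,400.
Holding cost H = 0.17 × £161.00 = £27.3700 per unit per year.
EOQ = √(2DS/H) = √(2 × 47,400 × 372 / 27.37) ≈ 1135.11.
Cycle time = Q*/D × 250 = 1135.11 / 47,400 × 250 ≈ 5.987 days.

T ≈ 6.0 days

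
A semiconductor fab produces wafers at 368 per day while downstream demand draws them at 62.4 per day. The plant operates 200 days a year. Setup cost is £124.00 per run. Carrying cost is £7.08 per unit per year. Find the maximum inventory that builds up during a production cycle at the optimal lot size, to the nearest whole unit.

Annual demand D = 62.4 × 200 = 12,480.
Production build-up factor (1 − d/p) = 1 − 62.4/368 = 0.8304.
Q* = √(2DS / (H(1 − d/p))) = √(2 × 12,480 × 124 / (7.08 × 0.8304)).
= √(3,095,040 / 5.8795) ≈ 725.544.
Maximum inventory = Q*(1 − d/p) = 725.544 × 0.8304 ≈ 602.517.

I_max ≈ 603 wafers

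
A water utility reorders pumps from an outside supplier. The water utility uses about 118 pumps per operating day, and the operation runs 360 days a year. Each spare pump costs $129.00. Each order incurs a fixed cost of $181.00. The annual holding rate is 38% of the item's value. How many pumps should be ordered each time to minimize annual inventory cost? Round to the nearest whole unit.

Q* ≈ 560 pumps

Annual demand D = 118 × 360 = 42,480.
Holding cost H = 0.38 × $129.00 = $49.0200 per unit per year.
EOQ = √(2DS / H) = √(2 × 42,480 × 181 / 49.02).
= √(15,377,760 / 49.02) = √313,703.7944 ≈ 560.093.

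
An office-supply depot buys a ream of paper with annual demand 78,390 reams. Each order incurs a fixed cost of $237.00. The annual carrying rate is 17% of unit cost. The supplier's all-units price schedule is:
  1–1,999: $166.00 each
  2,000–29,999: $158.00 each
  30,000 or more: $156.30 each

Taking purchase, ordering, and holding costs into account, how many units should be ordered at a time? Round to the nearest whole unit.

Holding cost per unit per year at price C is H = 0.17·C.
For each price level, check whether its EOQ is feasible; otherwise the best quantity at that price is the breakpoint.
EOQ at $166.00 = 1147.5 (feasible in tier 1): TC = 78,390×$166.00 + (78,390/1147.5)×237 + (1147.5/2)×0.17×$166.00 = $13,045,121.58.
EOQ at $158.00 = 1176.2 < 2000, so use break Q=2000: TC = 78,390×$158.00 + (78,390/2000.0)×237 + (2000.0/2)×0.17×$158.00 = $12,421,769.21.
EOQ at $156.30 = 1182.5 < 30000, so use break Q=30000: TC = 78,390×$156.30 + (78,390/30000.0)×237 + (30000.0/2)×0.17×$156.30 = $12,651,541.28.
Lowest total cost is $12,421,769.21 at Q = 2000.0.

Q* ≈ 2,000 reams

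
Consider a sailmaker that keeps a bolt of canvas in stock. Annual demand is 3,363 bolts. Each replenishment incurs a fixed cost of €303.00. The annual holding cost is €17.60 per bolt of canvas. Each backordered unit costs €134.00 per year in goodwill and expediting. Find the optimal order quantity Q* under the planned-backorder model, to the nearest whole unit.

With planned backorders, Q* = √(2DS/H) · √((H+B)/B).
√(2DS/H) = √(2 × 3,363 × 303 / 17.6) = 340.285.
√((H+B)/B) = √((17.6+134)/134) = 1.0636.
Q* ≈ 361.943.

Q* ≈ 362 bolts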